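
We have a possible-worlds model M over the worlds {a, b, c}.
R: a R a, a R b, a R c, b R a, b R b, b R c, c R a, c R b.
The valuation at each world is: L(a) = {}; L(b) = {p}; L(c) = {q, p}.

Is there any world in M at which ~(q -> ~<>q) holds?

Let φ = ~(q -> ~<>q). Evaluate φ at each world:
  a (successors {a, b, c}): φ is false.
  b (successors {a, b, c}): φ is false.
  c (successors {a, b}): φ is false.
For instance, at b:
  At b: q -> ~<>q is true, so ~(q -> ~<>q) is false.
    At b: q is false, ~<>q is false, so q -> ~<>q is true.
      At b: <>q is true, so ~<>q is false.

No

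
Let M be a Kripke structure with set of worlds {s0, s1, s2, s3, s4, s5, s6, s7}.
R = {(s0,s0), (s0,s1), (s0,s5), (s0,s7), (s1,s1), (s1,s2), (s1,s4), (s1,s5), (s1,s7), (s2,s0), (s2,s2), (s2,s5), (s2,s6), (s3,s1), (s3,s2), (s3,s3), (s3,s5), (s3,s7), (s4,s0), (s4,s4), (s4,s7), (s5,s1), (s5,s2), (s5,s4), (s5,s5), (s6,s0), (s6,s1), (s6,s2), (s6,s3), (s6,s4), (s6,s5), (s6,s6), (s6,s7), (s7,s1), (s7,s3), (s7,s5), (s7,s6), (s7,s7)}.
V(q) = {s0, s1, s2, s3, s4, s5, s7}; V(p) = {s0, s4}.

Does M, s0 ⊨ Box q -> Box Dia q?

Yes

At s0: Box q is true, Box Dia q is true, so Box q -> Box Dia q is true.
  At s0: Box q requires q at every successor {s0, s1, s5, s7}.
    At s0: q is true.
    At s1: q is true.
    At s5: q is true.
    At s7: q is true.
  So Box q is true at s0.
  At s0: Box Dia q requires Dia q at every successor {s0, s1, s5, s7}.
    At s0: Dia q is true.
    At s1: Dia q is true.
    At s5: Dia q is true.
    At s7: Dia q is true.
  So Box Dia q is true at s0.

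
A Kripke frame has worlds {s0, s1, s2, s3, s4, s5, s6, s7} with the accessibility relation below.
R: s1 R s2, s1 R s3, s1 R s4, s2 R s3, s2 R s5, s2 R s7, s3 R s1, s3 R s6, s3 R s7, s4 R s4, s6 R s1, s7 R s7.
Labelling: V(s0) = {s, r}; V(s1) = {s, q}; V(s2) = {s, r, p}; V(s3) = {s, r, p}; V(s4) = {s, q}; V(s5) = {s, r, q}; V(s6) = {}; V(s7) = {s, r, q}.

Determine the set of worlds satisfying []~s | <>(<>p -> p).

Let φ = []~s | <>(<>p -> p). Evaluate φ at each world:
  s0 (successors ∅): φ is true.
  s1 (successors {s2, s3, s4}): φ is true.
  s2 (successors {s3, s5, s7}): φ is true.
  s3 (successors {s1, s6, s7}): φ is true.
  s4 (successors {s4}): φ is true.
  s5 (successors ∅): φ is true.
  s6 (successors {s1}): φ is false.
  s7 (successors {s7}): φ is true.
For instance, at s1:
  At s1: []~s is false, <>(<>p -> p) is true, so []~s | <>(<>p -> p) is true.
    At s1: []~s requires ~s at every successor {s2, s3, s4}.
      ~s fails at s2, so []~s is false at s1.
    At s1: <>(<>p -> p) requires <>p -> p at some successor in {s2, s3, s4}.
      <>p -> p holds at s2, so <>(<>p -> p) is true at s1.
Satisfying worlds: {s0, s1, s2, s3, s4, s5, s7}

s0, s1, s2, s3, s4, s5, s7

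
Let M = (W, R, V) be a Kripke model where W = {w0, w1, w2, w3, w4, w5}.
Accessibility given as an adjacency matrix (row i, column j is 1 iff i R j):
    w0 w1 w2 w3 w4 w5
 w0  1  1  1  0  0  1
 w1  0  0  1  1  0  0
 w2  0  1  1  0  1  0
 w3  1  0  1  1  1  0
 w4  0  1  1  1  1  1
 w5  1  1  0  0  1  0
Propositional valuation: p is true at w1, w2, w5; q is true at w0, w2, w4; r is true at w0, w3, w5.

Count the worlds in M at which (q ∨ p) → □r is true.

1

Let φ = (q ∨ p) → □r. Evaluate φ at each world:
  w0 (successors {w0, w1, w2, w5}): φ is false.
  w1 (successors {w2, w3}): φ is false.
  w2 (successors {w1, w2, w4}): φ is false.
  w3 (successors {w0, w2, w3, w4}): φ is true.
  w4 (successors {w1, w2, w3, w4, w5}): φ is false.
  w5 (successors {w0, w1, w4}): φ is false.
For instance, at w5:
  At w5: q ∨ p is true, □r is false, so (q ∨ p) → □r is false.
    At w5: □r requires r at every successor {w0, w1, w4}.
      r fails at w1, so □r is false at w5.
Satisfying worlds: {w3}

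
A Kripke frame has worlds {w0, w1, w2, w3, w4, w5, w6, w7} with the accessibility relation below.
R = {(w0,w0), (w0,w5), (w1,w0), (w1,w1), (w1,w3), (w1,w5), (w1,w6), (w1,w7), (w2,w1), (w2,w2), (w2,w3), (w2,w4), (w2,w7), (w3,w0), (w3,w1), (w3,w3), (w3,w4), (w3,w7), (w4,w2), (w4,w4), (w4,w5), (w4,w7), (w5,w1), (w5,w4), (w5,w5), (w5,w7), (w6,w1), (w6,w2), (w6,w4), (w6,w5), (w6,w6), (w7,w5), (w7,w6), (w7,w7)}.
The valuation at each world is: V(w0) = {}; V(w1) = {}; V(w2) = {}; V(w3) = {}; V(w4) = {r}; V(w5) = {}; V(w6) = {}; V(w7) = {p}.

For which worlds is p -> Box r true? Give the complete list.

w0, w1, w2, w3, w4, w5, w6

Let φ = p -> Box r. Evaluate φ at each world:
  w0 (successors {w0, w5}): φ is true.
  w1 (successors {w0, w1, w3, w5, w6, w7}): φ is true.
  w2 (successors {w1, w2, w3, w4, w7}): φ is true.
  w3 (successors {w0, w1, w3, w4, w7}): φ is true.
  w4 (successors {w2, w4, w5, w7}): φ is true.
  w5 (successors {w1, w4, w5, w7}): φ is true.
  w6 (successors {w1, w2, w4, w5, w6}): φ is true.
  w7 (successors {w5, w6, w7}): φ is false.
For instance, at w5:
  At w5: p is false, Box r is false, so p -> Box r is true.
    At w5: Box r requires r at every successor {w1, w4, w5, w7}.
      r fails at w1, so Box r is false at w5.
Satisfying worlds: {w0, w1, w2, w3, w4, w5, w6}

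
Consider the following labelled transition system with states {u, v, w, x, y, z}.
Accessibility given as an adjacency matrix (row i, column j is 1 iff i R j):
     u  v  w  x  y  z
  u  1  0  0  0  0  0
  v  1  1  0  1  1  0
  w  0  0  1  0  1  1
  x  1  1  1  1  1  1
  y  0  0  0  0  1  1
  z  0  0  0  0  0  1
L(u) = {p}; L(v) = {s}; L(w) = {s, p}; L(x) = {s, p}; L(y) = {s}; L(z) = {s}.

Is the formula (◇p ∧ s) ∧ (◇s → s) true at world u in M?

No

At u: ◇p ∧ s is false, ◇s → s is true, so (◇p ∧ s) ∧ (◇s → s) is false.
  At u: ◇p is true, s is false, so ◇p ∧ s is false.
    At u: ◇p requires p at some successor in {u}.
      p holds at u, so ◇p is true at u.
  At u: ◇s is false, s is false, so ◇s → s is true.
    At u: ◇s requires s at some successor in {u}.
      At u: s is false.
    So ◇s is false at u.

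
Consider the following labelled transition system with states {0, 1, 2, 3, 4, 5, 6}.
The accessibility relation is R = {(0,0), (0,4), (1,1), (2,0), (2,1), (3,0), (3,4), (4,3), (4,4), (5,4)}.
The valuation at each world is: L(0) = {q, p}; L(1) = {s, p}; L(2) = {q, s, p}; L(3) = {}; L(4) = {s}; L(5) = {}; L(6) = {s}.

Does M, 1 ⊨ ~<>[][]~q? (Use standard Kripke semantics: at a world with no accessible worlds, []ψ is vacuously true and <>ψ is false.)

At 1: <>[][]~q is true, so ~<>[][]~q is false.
  At 1: <>[][]~q requires [][]~q at some successor in {1}.
    [][]~q holds at 1, so <>[][]~q is true at 1.
      At 1: [][]~q requires []~q at every successor {1}.
        At 1: []~q is true.
      So [][]~q is true at 1.

No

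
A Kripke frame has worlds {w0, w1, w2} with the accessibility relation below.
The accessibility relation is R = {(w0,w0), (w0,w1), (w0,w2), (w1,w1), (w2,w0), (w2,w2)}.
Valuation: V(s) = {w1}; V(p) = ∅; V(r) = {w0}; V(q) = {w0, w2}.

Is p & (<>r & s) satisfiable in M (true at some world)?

No

Let φ = p & (<>r & s). Evaluate φ at each world:
  w0 (successors {w0, w1, w2}): φ is false.
  w1 (successors {w1}): φ is false.
  w2 (successors {w0, w2}): φ is false.
For instance, at w0:
  At w0: p is false, <>r & s is false, so p & (<>r & s) is false.
    At w0: <>r is true, s is false, so <>r & s is false.
      At w0: <>r requires r at some successor in {w0, w1, w2}.
        r holds at w0, so <>r is true at w0.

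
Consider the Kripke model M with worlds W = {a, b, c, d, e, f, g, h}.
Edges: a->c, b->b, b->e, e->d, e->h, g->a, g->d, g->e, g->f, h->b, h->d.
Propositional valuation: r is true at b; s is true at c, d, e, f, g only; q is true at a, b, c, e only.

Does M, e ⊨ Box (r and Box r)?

No

At e: Box (r and Box r) requires r and Box r at every successor {d, h}.
  r and Box r fails at d, so Box (r and Box r) is false at e.
    At d: r is false, Box r is true, so r and Box r is false.
      At d: no accessible worlds, so Box r holds vacuously.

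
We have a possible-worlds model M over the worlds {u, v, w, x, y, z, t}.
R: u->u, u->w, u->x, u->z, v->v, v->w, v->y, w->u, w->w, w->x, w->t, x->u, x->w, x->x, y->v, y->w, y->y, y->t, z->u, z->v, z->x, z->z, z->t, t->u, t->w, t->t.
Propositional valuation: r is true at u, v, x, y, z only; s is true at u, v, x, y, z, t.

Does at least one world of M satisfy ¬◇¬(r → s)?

Yes

Recall that ◇ψ holds at a world iff ψ holds at some accessible world.
Let φ = ¬◇¬(r → s). Evaluate φ at each world:
  u (successors {u, w, x, z}): φ is true.
  v (successors {v, w, y}): φ is true.
  w (successors {u, w, x, t}): φ is true.
  x (successors {u, w, x}): φ is true.
  y (successors {v, w, y, t}): φ is true.
  z (successors {u, v, x, z, t}): φ is true.
  t (successors {u, w, t}): φ is true.
Detail at u (witness):
  At u: ◇¬(r → s) is false, so ¬◇¬(r → s) is true.
    At u: ◇¬(r → s) requires ¬(r → s) at some successor in {u, w, x, z}.
      At u: ¬(r → s) is false.
      At w: ¬(r → s) is false.
      At x: ¬(r → s) is false.
      At z: ¬(r → s) is false.
    So ◇¬(r → s) is false at u.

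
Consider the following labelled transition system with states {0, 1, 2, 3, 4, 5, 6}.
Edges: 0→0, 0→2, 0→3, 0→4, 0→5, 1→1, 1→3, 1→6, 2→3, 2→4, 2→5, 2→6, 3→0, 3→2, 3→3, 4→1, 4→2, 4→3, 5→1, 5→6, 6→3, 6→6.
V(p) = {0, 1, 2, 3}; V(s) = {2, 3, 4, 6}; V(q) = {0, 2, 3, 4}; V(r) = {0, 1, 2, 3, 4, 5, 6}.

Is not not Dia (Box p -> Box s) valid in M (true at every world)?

Recall that Box ψ holds at a world iff ψ holds at every accessible world, and Dia ψ holds iff ψ holds at some accessible world.
Let φ = not not Dia (Box p -> Box s). Evaluate φ at each world:
  0 (successors {0, 2, 3, 4, 5}): φ is true.
  1 (successors {1, 3, 6}): φ is true.
  2 (successors {3, 4, 5, 6}): φ is true.
  3 (successors {0, 2, 3}): φ is true.
  4 (successors {1, 2, 3}): φ is true.
  5 (successors {1, 6}): φ is true.
  6 (successors {3, 6}): φ is true.
For instance, at 4:
  At 4: not Dia (Box p -> Box s) is false, so not not Dia (Box p -> Box s) is true.
    At 4: Dia (Box p -> Box s) is true, so not Dia (Box p -> Box s) is false.
      At 4: Dia (Box p -> Box s) requires Box p -> Box s at some successor in {1, 2, 3}.
        Box p -> Box s holds at 1, so Dia (Box p -> Box s) is true at 4.

Yes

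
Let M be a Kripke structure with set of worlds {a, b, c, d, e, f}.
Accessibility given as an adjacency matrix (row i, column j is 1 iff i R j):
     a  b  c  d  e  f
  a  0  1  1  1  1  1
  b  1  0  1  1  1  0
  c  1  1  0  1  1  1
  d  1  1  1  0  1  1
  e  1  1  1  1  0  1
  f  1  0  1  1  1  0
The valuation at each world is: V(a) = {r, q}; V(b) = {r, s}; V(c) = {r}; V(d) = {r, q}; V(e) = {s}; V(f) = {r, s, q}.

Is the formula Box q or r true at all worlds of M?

No

Let φ = Box q or r. Evaluate φ at each world:
  a (successors {b, c, d, e, f}): φ is true.
  b (successors {a, c, d, e}): φ is true.
  c (successors {a, b, d, e, f}): φ is true.
  d (successors {a, b, c, e, f}): φ is true.
  e (successors {a, b, c, d, f}): φ is false.
  f (successors {a, c, d, e}): φ is true.
Detail at e (counterexample):
  At e: Box q is false, r is false, so Box q or r is false.
    At e: Box q requires q at every successor {a, b, c, d, f}.
      q fails at b, so Box q is false at e.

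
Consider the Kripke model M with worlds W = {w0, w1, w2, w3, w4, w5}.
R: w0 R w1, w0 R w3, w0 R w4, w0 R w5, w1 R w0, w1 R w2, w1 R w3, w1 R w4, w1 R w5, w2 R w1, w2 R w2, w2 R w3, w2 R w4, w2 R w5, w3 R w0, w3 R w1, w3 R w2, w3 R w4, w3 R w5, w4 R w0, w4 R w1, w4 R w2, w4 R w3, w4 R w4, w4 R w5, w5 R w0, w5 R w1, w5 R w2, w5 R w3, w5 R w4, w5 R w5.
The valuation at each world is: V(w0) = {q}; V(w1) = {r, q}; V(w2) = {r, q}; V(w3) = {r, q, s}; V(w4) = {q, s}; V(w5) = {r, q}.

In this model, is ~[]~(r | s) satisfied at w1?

At w1: []~(r | s) is false, so ~[]~(r | s) is true.
  At w1: []~(r | s) requires ~(r | s) at every successor {w0, w2, w3, w4, w5}.
    ~(r | s) fails at w2, so []~(r | s) is false at w1.

Yes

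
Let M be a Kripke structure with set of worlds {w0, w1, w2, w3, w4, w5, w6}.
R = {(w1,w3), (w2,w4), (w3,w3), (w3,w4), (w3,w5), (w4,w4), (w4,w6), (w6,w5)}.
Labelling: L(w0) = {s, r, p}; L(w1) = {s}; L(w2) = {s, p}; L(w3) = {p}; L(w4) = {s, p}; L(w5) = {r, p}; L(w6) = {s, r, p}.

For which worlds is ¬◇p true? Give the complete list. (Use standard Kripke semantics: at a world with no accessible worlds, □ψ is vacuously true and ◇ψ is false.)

Let φ = ¬◇p. Evaluate φ at each world:
  w0 (successors ∅): φ is true.
  w1 (successors {w3}): φ is false.
  w2 (successors {w4}): φ is false.
  w3 (successors {w3, w4, w5}): φ is false.
  w4 (successors {w4, w6}): φ is false.
  w5 (successors ∅): φ is true.
  w6 (successors {w5}): φ is false.
For instance, at w6:
  At w6: ◇p is true, so ¬◇p is false.
    At w6: ◇p requires p at some successor in {w5}.
      p holds at w5, so ◇p is true at w6.
Satisfying worlds: {w0, w5}

w0, w5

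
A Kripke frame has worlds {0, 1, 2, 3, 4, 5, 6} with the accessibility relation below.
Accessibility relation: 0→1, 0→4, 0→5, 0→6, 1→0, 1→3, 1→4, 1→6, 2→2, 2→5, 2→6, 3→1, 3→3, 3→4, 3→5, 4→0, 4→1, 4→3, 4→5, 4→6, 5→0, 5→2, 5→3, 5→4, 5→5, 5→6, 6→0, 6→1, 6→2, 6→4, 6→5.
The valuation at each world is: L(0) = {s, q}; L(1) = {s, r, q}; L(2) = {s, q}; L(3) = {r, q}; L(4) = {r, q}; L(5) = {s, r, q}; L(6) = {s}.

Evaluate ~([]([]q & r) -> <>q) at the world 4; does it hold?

No

Recall that []ψ holds at a world iff ψ holds at every accessible world, and <>ψ holds iff ψ holds at some accessible world.
At 4: []([]q & r) -> <>q is true, so ~([]([]q & r) -> <>q) is false.
  At 4: []([]q & r) is false, <>q is true, so []([]q & r) -> <>q is true.
    At 4: []([]q & r) requires []q & r at every successor {0, 1, 3, 5, 6}.
      []q & r fails at 0, so []([]q & r) is false at 4.
    At 4: <>q requires q at some successor in {0, 1, 3, 5, 6}.
      q holds at 0, so <>q is true at 4.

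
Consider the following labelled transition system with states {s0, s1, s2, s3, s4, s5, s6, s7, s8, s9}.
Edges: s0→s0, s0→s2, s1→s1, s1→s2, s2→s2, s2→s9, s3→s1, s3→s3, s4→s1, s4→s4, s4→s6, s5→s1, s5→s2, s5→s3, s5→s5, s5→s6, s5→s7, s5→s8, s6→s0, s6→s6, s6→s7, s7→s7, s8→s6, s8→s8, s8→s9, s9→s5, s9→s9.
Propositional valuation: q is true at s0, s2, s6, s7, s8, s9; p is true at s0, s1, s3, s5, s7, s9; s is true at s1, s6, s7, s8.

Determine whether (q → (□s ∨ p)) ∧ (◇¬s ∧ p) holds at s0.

Yes

Recall that □ψ holds at a world iff ψ holds at every accessible world, and ◇ψ holds iff ψ holds at some accessible world.
At s0: q → (□s ∨ p) is true, ◇¬s ∧ p is true, so (q → (□s ∨ p)) ∧ (◇¬s ∧ p) is true.
  At s0: q is true, □s ∨ p is true, so q → (□s ∨ p) is true.
    At s0: □s is false, p is true, so □s ∨ p is true.
      At s0: □s requires s at every successor {s0, s2}.
        s fails at s0, so □s is false at s0.
  At s0: ◇¬s is true, p is true, so ◇¬s ∧ p is true.
    At s0: ◇¬s requires ¬s at some successor in {s0, s2}.
      ¬s holds at s0, so ◇¬s is true at s0.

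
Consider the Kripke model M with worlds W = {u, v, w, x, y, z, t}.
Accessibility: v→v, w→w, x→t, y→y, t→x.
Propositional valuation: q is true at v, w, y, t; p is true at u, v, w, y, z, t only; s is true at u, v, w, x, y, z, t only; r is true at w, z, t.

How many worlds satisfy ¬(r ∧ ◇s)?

5

Recall that ◇ψ holds at a world iff ψ holds at some accessible world.
Let φ = ¬(r ∧ ◇s). Evaluate φ at each world:
  u (successors ∅): φ is true.
  v (successors {v}): φ is true.
  w (successors {w}): φ is false.
  x (successors {t}): φ is true.
  y (successors {y}): φ is true.
  z (successors ∅): φ is true.
  t (successors {x}): φ is false.
For instance, at y:
  At y: r ∧ ◇s is false, so ¬(r ∧ ◇s) is true.
    At y: r is false, ◇s is true, so r ∧ ◇s is false.
      At y: ◇s requires s at some successor in {y}.
        s holds at y, so ◇s is true at y.
Satisfying worlds: {u, v, x, y, z}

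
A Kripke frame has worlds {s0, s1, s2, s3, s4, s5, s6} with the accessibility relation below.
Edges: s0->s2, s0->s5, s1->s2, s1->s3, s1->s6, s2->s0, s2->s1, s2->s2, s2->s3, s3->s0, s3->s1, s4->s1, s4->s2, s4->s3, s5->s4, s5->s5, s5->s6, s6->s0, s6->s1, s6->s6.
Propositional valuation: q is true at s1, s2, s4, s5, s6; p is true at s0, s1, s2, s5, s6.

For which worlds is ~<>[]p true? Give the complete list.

s0

Recall that []ψ holds at a world iff ψ holds at every accessible world, and <>ψ holds iff ψ holds at some accessible world.
Let φ = ~<>[]p. Evaluate φ at each world:
  s0 (successors {s2, s5}): φ is true.
  s1 (successors {s2, s3, s6}): φ is false.
  s2 (successors {s0, s1, s2, s3}): φ is false.
  s3 (successors {s0, s1}): φ is false.
  s4 (successors {s1, s2, s3}): φ is false.
  s5 (successors {s4, s5, s6}): φ is false.
  s6 (successors {s0, s1, s6}): φ is false.
For instance, at s1:
  At s1: <>[]p is true, so ~<>[]p is false.
    At s1: <>[]p requires []p at some successor in {s2, s3, s6}.
      []p holds at s3, so <>[]p is true at s1.
Satisfying worlds: {s0}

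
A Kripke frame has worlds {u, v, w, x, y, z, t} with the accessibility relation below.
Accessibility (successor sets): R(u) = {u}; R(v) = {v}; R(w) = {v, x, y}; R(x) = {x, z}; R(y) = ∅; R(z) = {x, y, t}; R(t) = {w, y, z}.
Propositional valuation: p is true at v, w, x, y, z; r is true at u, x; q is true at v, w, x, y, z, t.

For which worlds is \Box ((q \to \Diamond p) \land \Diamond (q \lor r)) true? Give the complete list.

u, v, x, y

Let φ = \Box ((q \to \Diamond p) \land \Diamond (q \lor r)). Evaluate φ at each world:
  u (successors {u}): φ is true.
  v (successors {v}): φ is true.
  w (successors {v, x, y}): φ is false.
  x (successors {x, z}): φ is true.
  y (successors ∅): φ is true.
  z (successors {x, y, t}): φ is false.
  t (successors {w, y, z}): φ is false.
For instance, at w:
  At w: \Box ((q \to \Diamond p) \land \Diamond (q \lor r)) requires (q \to \Diamond p) \land \Diamond (q \lor r) at every successor {v, x, y}.
    (q \to \Diamond p) \land \Diamond (q \lor r) fails at y, so \Box ((q \to \Diamond p) \land \Diamond (q \lor r)) is false at w.
      At y: q \to \Diamond p is false, \Diamond (q \lor r) is false, so (q \to \Diamond p) \land \Diamond (q \lor r) is false.
Satisfying worlds: {u, v, x, y}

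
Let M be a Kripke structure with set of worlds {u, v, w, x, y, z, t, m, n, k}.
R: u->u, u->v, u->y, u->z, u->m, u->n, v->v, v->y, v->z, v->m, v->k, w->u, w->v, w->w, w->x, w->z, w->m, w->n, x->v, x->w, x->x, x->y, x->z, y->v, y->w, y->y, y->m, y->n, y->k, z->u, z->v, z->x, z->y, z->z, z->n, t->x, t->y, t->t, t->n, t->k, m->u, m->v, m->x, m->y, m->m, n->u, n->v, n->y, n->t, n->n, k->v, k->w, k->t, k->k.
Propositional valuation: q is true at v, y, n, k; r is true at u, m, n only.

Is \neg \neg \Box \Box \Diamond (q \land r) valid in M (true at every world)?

Recall that \Box ψ holds at a world iff ψ holds at every accessible world, and \Diamond ψ holds iff ψ holds at some accessible world.
Let φ = \neg \neg \Box \Box \Diamond (q \land r). Evaluate φ at each world:
  u (successors {u, v, y, z, m, n}): φ is false.
  v (successors {v, y, z, m, k}): φ is false.
  w (successors {u, v, w, x, z, m, n}): φ is false.
  x (successors {v, w, x, y, z}): φ is false.
  y (successors {v, w, y, m, n, k}): φ is false.
  z (successors {u, v, x, y, z, n}): φ is false.
  t (successors {x, y, t, n, k}): φ is false.
  m (successors {u, v, x, y, m}): φ is false.
  n (successors {u, v, y, t, n}): φ is false.
  k (successors {v, w, t, k}): φ is false.
Detail at u (counterexample):
  At u: \neg \Box \Box \Diamond (q \land r) is true, so \neg \neg \Box \Box \Diamond (q \land r) is false.
    At u: \Box \Box \Diamond (q \land r) is false, so \neg \Box \Box \Diamond (q \land r) is true.
      At u: \Box \Box \Diamond (q \land r) requires \Box \Diamond (q \land r) at every successor {u, v, y, z, m, n}.
        \Box \Diamond (q \land r) fails at u, so \Box \Box \Diamond (q \land r) is false at u.

No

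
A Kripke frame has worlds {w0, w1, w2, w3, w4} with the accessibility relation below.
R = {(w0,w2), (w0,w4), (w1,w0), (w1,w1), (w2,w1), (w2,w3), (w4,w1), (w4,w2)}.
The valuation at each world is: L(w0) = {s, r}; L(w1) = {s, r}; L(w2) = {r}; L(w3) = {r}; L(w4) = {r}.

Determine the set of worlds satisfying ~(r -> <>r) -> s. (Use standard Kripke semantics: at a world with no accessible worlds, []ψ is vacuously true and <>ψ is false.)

w0, w1, w2, w4

Let φ = ~(r -> <>r) -> s. Evaluate φ at each world:
  w0 (successors {w2, w4}): φ is true.
  w1 (successors {w0, w1}): φ is true.
  w2 (successors {w1, w3}): φ is true.
  w3 (successors ∅): φ is false.
  w4 (successors {w1, w2}): φ is true.
For instance, at w4:
  At w4: ~(r -> <>r) is false, s is false, so ~(r -> <>r) -> s is true.
    At w4: r -> <>r is true, so ~(r -> <>r) is false.
      At w4: r is true, <>r is true, so r -> <>r is true.
Satisfying worlds: {w0, w1, w2, w4}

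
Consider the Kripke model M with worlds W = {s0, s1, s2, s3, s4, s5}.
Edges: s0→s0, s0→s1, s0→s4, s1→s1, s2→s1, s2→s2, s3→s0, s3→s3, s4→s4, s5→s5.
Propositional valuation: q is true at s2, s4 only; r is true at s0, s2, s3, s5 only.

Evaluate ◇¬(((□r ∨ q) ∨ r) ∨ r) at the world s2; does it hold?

Yes

Recall that □ψ holds at a world iff ψ holds at every accessible world, and ◇ψ holds iff ψ holds at some accessible world.
At s2: ◇¬(((□r ∨ q) ∨ r) ∨ r) requires ¬(((□r ∨ q) ∨ r) ∨ r) at some successor in {s1, s2}.
  ¬(((□r ∨ q) ∨ r) ∨ r) holds at s1, so ◇¬(((□r ∨ q) ∨ r) ∨ r) is true at s2.
    At s1: ((□r ∨ q) ∨ r) ∨ r is false, so ¬(((□r ∨ q) ∨ r) ∨ r) is true.
      At s1: (□r ∨ q) ∨ r is false, r is false, so ((□r ∨ q) ∨ r) ∨ r is false.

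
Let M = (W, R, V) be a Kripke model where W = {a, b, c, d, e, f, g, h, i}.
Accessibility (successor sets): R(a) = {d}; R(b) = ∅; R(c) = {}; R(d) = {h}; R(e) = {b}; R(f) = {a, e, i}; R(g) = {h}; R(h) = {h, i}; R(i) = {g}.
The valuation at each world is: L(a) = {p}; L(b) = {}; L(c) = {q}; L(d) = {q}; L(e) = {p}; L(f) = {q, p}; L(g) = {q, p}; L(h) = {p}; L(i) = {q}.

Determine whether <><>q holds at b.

Recall that <>ψ holds at a world iff ψ holds at some accessible world.
At b: no accessible worlds, so <><>q is false.

No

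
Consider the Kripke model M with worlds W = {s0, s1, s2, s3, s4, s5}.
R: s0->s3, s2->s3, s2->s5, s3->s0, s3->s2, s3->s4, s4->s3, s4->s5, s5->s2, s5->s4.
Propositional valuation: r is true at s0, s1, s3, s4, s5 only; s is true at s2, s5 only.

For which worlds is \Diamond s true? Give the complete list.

s2, s3, s4, s5

Let φ = \Diamond s. Evaluate φ at each world:
  s0 (successors {s3}): φ is false.
  s1 (successors ∅): φ is false.
  s2 (successors {s3, s5}): φ is true.
  s3 (successors {s0, s2, s4}): φ is true.
  s4 (successors {s3, s5}): φ is true.
  s5 (successors {s2, s4}): φ is true.
For instance, at s3:
  At s3: \Diamond s requires s at some successor in {s0, s2, s4}.
    s holds at s2, so \Diamond s is true at s3.
Satisfying worlds: {s2, s3, s4, s5}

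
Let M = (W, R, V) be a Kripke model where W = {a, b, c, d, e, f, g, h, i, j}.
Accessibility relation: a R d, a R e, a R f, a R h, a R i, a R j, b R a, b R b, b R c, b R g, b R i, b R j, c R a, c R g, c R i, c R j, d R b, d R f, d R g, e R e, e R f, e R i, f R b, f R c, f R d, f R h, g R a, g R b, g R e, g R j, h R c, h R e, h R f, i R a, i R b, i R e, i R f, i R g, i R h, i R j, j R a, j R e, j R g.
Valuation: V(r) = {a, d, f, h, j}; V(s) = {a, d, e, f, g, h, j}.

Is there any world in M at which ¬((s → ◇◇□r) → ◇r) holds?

Let φ = ¬((s → ◇◇□r) → ◇r). Evaluate φ at each world:
  a (successors {d, e, f, h, i, j}): φ is false.
  b (successors {a, b, c, g, i, j}): φ is false.
  c (successors {a, g, i, j}): φ is false.
  d (successors {b, f, g}): φ is false.
  e (successors {e, f, i}): φ is false.
  f (successors {b, c, d, h}): φ is false.
  g (successors {a, b, e, j}): φ is false.
  h (successors {c, e, f}): φ is false.
  i (successors {a, b, e, f, g, h, j}): φ is false.
  j (successors {a, e, g}): φ is false.
For instance, at d:
  At d: (s → ◇◇□r) → ◇r is true, so ¬((s → ◇◇□r) → ◇r) is false.
    At d: s → ◇◇□r is false, ◇r is true, so (s → ◇◇□r) → ◇r is true.
      At d: s is true, ◇◇□r is false, so s → ◇◇□r is false.
      At d: ◇r requires r at some successor in {b, f, g}.
        r holds at f, so ◇r is true at d.

No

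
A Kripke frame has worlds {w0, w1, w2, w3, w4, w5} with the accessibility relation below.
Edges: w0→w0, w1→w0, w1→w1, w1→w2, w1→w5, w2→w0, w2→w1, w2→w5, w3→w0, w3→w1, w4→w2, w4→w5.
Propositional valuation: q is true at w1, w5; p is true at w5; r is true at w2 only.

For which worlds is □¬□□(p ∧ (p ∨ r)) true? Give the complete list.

Let φ = □¬□□(p ∧ (p ∨ r)). Evaluate φ at each world:
  w0 (successors {w0}): φ is true.
  w1 (successors {w0, w1, w2, w5}): φ is false.
  w2 (successors {w0, w1, w5}): φ is false.
  w3 (successors {w0, w1}): φ is true.
  w4 (successors {w2, w5}): φ is false.
  w5 (successors ∅): φ is true.
For instance, at w1:
  At w1: □¬□□(p ∧ (p ∨ r)) requires ¬□□(p ∧ (p ∨ r)) at every successor {w0, w1, w2, w5}.
    ¬□□(p ∧ (p ∨ r)) fails at w5, so □¬□□(p ∧ (p ∨ r)) is false at w1.
      At w5: □□(p ∧ (p ∨ r)) is true, so ¬□□(p ∧ (p ∨ r)) is false.
Satisfying worlds: {w0, w3, w5}

w0, w3, w5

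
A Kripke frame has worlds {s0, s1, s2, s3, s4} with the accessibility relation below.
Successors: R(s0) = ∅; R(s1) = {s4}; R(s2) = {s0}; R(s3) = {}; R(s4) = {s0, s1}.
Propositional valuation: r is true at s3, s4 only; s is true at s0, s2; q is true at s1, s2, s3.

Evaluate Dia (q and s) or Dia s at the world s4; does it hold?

At s4: Dia (q and s) is false, Dia s is true, so Dia (q and s) or Dia s is true.
  At s4: Dia (q and s) requires q and s at some successor in {s0, s1}.
    At s0: q and s is false.
    At s1: q and s is false.
  So Dia (q and s) is false at s4.
  At s4: Dia s requires s at some successor in {s0, s1}.
    s holds at s0, so Dia s is true at s4.

Yes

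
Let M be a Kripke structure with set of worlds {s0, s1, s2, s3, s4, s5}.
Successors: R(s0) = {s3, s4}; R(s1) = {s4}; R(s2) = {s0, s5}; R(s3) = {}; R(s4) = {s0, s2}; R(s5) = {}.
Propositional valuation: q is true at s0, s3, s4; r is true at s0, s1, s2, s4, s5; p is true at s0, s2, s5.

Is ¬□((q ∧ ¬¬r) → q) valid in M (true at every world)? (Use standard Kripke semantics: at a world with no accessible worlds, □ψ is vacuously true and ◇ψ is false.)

No

Recall that □ψ holds at a world iff ψ holds at every accessible world, and ◇ψ holds iff ψ holds at some accessible world.
Let φ = ¬□((q ∧ ¬¬r) → q). Evaluate φ at each world:
  s0 (successors {s3, s4}): φ is false.
  s1 (successors {s4}): φ is false.
  s2 (successors {s0, s5}): φ is false.
  s3 (successors ∅): φ is false.
  s4 (successors {s0, s2}): φ is false.
  s5 (successors ∅): φ is false.
Detail at s0 (counterexample):
  At s0: □((q ∧ ¬¬r) → q) is true, so ¬□((q ∧ ¬¬r) → q) is false.
    At s0: □((q ∧ ¬¬r) → q) requires (q ∧ ¬¬r) → q at every successor {s3, s4}.
      At s3: (q ∧ ¬¬r) → q is true.
      At s4: (q ∧ ¬¬r) → q is true.
    So □((q ∧ ¬¬r) → q) is true at s0.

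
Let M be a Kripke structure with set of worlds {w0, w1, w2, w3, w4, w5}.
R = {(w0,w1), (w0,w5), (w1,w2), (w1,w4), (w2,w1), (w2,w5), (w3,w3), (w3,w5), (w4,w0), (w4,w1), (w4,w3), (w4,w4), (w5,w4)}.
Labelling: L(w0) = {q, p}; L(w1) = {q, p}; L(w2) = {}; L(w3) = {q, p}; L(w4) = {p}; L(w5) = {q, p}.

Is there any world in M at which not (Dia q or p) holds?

Let φ = not (Dia q or p). Evaluate φ at each world:
  w0 (successors {w1, w5}): φ is false.
  w1 (successors {w2, w4}): φ is false.
  w2 (successors {w1, w5}): φ is false.
  w3 (successors {w3, w5}): φ is false.
  w4 (successors {w0, w1, w3, w4}): φ is false.
  w5 (successors {w4}): φ is false.
For instance, at w0:
  At w0: Dia q or p is true, so not (Dia q or p) is false.
    At w0: Dia q is true, p is true, so Dia q or p is true.
      At w0: Dia q requires q at some successor in {w1, w5}.
        q holds at w1, so Dia q is true at w0.

No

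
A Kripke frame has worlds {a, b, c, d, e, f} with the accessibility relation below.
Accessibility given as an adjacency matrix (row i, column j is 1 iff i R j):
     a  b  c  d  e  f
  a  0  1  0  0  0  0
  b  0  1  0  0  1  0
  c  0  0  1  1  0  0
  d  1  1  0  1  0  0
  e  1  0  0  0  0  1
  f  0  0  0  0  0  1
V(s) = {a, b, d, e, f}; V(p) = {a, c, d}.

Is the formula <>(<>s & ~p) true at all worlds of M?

Let φ = <>(<>s & ~p). Evaluate φ at each world:
  a (successors {b}): φ is true.
  b (successors {b, e}): φ is true.
  c (successors {c, d}): φ is false.
  d (successors {a, b, d}): φ is true.
  e (successors {a, f}): φ is true.
  f (successors {f}): φ is true.
Detail at c (counterexample):
  At c: <>(<>s & ~p) requires <>s & ~p at some successor in {c, d}.
    At c: <>s & ~p is false.
    At d: <>s & ~p is false.
  So <>(<>s & ~p) is false at c.

No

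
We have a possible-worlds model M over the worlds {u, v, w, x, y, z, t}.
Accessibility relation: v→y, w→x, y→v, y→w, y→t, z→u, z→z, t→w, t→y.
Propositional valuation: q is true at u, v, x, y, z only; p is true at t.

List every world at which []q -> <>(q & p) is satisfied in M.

Let φ = []q -> <>(q & p). Evaluate φ at each world:
  u (successors ∅): φ is false.
  v (successors {y}): φ is false.
  w (successors {x}): φ is false.
  x (successors ∅): φ is false.
  y (successors {v, w, t}): φ is true.
  z (successors {u, z}): φ is false.
  t (successors {w, y}): φ is true.
For instance, at z:
  At z: []q is true, <>(q & p) is false, so []q -> <>(q & p) is false.
    At z: []q requires q at every successor {u, z}.
      At u: q is true.
      At z: q is true.
    So []q is true at z.
    At z: <>(q & p) requires q & p at some successor in {u, z}.
      At u: q & p is false.
      At z: q & p is false.
    So <>(q & p) is false at z.
Satisfying worlds: {y, t}

y, t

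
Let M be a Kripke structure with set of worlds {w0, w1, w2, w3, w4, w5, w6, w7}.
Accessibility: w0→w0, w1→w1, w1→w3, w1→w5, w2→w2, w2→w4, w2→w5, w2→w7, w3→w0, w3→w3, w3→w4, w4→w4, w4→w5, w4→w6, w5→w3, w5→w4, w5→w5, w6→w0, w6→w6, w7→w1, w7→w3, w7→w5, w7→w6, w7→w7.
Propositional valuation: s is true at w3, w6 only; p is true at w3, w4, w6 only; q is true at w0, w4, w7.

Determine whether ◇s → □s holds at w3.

No

Recall that □ψ holds at a world iff ψ holds at every accessible world, and ◇ψ holds iff ψ holds at some accessible world.
At w3: ◇s is true, □s is false, so ◇s → □s is false.
  At w3: ◇s requires s at some successor in {w0, w3, w4}.
    s holds at w3, so ◇s is true at w3.
  At w3: □s requires s at every successor {w0, w3, w4}.
    s fails at w0, so □s is false at w3.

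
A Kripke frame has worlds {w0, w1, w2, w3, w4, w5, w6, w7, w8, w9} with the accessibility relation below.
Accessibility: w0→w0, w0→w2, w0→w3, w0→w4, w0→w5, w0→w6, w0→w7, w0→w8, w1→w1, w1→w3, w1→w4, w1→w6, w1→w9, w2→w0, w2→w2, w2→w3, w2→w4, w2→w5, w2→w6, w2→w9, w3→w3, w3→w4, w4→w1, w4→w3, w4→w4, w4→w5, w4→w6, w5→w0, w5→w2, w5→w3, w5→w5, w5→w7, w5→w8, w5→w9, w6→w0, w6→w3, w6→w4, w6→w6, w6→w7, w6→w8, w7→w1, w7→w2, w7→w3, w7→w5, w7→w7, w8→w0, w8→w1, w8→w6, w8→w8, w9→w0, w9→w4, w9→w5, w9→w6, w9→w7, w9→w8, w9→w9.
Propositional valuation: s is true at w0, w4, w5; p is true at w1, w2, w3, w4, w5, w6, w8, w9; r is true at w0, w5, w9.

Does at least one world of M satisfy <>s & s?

Recall that <>ψ holds at a world iff ψ holds at some accessible world.
Let φ = <>s & s. Evaluate φ at each world:
  w0 (successors {w0, w2, w3, w4, w5, w6, w7, w8}): φ is true.
  w1 (successors {w1, w3, w4, w6, w9}): φ is false.
  w2 (successors {w0, w2, w3, w4, w5, w6, w9}): φ is false.
  w3 (successors {w3, w4}): φ is false.
  w4 (successors {w1, w3, w4, w5, w6}): φ is true.
  w5 (successors {w0, w2, w3, w5, w7, w8, w9}): φ is true.
  w6 (successors {w0, w3, w4, w6, w7, w8}): φ is false.
  w7 (successors {w1, w2, w3, w5, w7}): φ is false.
  w8 (successors {w0, w1, w6, w8}): φ is false.
  w9 (successors {w0, w4, w5, w6, w7, w8, w9}): φ is false.
Detail at w0 (witness):
  At w0: <>s is true, s is true, so <>s & s is true.
    At w0: <>s requires s at some successor in {w0, w2, w3, w4, w5, w6, w7, w8}.
      s holds at w0, so <>s is true at w0.

Yes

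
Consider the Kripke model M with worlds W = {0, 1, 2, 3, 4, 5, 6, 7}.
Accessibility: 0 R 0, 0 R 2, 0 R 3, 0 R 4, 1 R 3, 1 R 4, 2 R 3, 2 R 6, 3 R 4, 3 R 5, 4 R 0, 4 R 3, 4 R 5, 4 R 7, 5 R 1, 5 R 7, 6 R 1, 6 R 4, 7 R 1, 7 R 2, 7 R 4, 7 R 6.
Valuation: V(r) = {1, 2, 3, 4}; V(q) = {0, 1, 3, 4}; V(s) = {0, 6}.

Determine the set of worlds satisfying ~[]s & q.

Let φ = ~[]s & q. Evaluate φ at each world:
  0 (successors {0, 2, 3, 4}): φ is true.
  1 (successors {3, 4}): φ is true.
  2 (successors {3, 6}): φ is false.
  3 (successors {4, 5}): φ is true.
  4 (successors {0, 3, 5, 7}): φ is true.
  5 (successors {1, 7}): φ is false.
  6 (successors {1, 4}): φ is false.
  7 (successors {1, 2, 4, 6}): φ is false.
For instance, at 5:
  At 5: ~[]s is true, q is false, so ~[]s & q is false.
    At 5: []s is false, so ~[]s is true.
      At 5: []s requires s at every successor {1, 7}.
        s fails at 1, so []s is false at 5.
Satisfying worlds: {0, 1, 3, 4}

0, 1, 3, 4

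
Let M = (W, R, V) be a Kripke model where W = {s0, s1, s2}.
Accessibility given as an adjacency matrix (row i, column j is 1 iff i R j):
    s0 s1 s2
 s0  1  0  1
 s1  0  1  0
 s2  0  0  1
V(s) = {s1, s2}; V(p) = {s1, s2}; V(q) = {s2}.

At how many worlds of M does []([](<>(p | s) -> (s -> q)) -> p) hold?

Let φ = []([](<>(p | s) -> (s -> q)) -> p). Evaluate φ at each world:
  s0 (successors {s0, s2}): φ is false.
  s1 (successors {s1}): φ is true.
  s2 (successors {s2}): φ is true.
For instance, at s1:
  At s1: []([](<>(p | s) -> (s -> q)) -> p) requires [](<>(p | s) -> (s -> q)) -> p at every successor {s1}.
      At s1: [](<>(p | s) -> (s -> q)) is false, p is true, so [](<>(p | s) -> (s -> q)) -> p is true.
  So []([](<>(p | s) -> (s -> q)) -> p) is true at s1.
Satisfying worlds: {s1, s2}

2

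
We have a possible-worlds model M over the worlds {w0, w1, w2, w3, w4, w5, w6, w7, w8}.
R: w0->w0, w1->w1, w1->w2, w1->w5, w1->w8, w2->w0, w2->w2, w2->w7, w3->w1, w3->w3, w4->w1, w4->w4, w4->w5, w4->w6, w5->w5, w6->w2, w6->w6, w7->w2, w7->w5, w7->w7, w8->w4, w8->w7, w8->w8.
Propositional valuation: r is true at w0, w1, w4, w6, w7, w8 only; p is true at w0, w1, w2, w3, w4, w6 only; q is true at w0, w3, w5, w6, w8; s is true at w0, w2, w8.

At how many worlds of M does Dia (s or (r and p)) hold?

Let φ = Dia (s or (r and p)). Evaluate φ at each world:
  w0 (successors {w0}): φ is true.
  w1 (successors {w1, w2, w5, w8}): φ is true.
  w2 (successors {w0, w2, w7}): φ is true.
  w3 (successors {w1, w3}): φ is true.
  w4 (successors {w1, w4, w5, w6}): φ is true.
  w5 (successors {w5}): φ is false.
  w6 (successors {w2, w6}): φ is true.
  w7 (successors {w2, w5, w7}): φ is true.
  w8 (successors {w4, w7, w8}): φ is true.
For instance, at w2:
  At w2: Dia (s or (r and p)) requires s or (r and p) at some successor in {w0, w2, w7}.
    s or (r and p) holds at w0, so Dia (s or (r and p)) is true at w2.
Satisfying worlds: {w0, w1, w2, w3, w4, w6, w7, w8}

8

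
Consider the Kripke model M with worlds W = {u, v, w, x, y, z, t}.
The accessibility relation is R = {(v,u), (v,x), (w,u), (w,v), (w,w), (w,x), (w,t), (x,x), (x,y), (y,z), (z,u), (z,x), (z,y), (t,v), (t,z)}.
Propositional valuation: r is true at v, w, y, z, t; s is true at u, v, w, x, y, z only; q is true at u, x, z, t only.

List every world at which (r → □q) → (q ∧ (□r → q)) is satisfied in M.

u, w, x, z, t

Recall that □ψ holds at a world iff ψ holds at every accessible world, and ◇ψ holds iff ψ holds at some accessible world.
Let φ = (r → □q) → (q ∧ (□r → q)). Evaluate φ at each world:
  u (successors ∅): φ is true.
  v (successors {u, x}): φ is false.
  w (successors {u, v, w, x, t}): φ is true.
  x (successors {x, y}): φ is true.
  y (successors {z}): φ is false.
  z (successors {u, x, y}): φ is true.
  t (successors {v, z}): φ is true.
For instance, at t:
  At t: r → □q is false, q ∧ (□r → q) is true, so (r → □q) → (q ∧ (□r → q)) is true.
    At t: r is true, □q is false, so r → □q is false.
      At t: □q requires q at every successor {v, z}.
        q fails at v, so □q is false at t.
    At t: q is true, □r → q is true, so q ∧ (□r → q) is true.
      At t: □r is true, q is true, so □r → q is true.
Satisfying worlds: {u, w, x, z, t}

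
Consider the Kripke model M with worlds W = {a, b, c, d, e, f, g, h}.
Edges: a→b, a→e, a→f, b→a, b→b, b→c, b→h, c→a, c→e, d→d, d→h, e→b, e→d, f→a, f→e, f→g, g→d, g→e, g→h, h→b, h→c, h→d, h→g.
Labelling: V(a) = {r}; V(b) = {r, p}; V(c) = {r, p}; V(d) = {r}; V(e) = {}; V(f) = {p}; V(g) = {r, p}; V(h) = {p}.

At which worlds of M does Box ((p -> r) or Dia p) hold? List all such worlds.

Let φ = Box ((p -> r) or Dia p). Evaluate φ at each world:
  a (successors {b, e, f}): φ is true.
  b (successors {a, b, c, h}): φ is true.
  c (successors {a, e}): φ is true.
  d (successors {d, h}): φ is true.
  e (successors {b, d}): φ is true.
  f (successors {a, e, g}): φ is true.
  g (successors {d, e, h}): φ is true.
  h (successors {b, c, d, g}): φ is true.
For instance, at g:
  At g: Box ((p -> r) or Dia p) requires (p -> r) or Dia p at every successor {d, e, h}.
      At d: p -> r is true, Dia p is true, so (p -> r) or Dia p is true.
      At e: p -> r is true, Dia p is true, so (p -> r) or Dia p is true.
      At h: p -> r is false, Dia p is true, so (p -> r) or Dia p is true.
  So Box ((p -> r) or Dia p) is true at g.
Satisfying worlds: {a, b, c, d, e, f, g, h}

a, b, c, d, e, f, g, h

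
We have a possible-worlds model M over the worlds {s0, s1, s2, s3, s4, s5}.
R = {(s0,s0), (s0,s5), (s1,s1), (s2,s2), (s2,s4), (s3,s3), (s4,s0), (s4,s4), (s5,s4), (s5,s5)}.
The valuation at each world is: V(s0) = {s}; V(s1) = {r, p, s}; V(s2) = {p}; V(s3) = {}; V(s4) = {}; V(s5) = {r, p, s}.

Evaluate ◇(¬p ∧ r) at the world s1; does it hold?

At s1: ◇(¬p ∧ r) requires ¬p ∧ r at some successor in {s1}.
  At s1: ¬p ∧ r is false.
So ◇(¬p ∧ r) is false at s1.

No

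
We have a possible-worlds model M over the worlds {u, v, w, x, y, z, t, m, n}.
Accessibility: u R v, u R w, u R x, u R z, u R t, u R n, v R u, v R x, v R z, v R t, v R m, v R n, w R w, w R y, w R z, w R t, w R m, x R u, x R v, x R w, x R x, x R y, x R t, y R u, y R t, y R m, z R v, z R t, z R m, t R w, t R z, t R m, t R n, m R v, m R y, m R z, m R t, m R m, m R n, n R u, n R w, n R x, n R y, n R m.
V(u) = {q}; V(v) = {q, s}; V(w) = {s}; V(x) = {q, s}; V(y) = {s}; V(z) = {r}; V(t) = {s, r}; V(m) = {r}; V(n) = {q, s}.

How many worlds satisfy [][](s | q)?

Recall that []ψ holds at a world iff ψ holds at every accessible world, and <>ψ holds iff ψ holds at some accessible world.
Let φ = [][](s | q). Evaluate φ at each world:
  u (successors {v, w, x, z, t, n}): φ is false.
  v (successors {u, x, z, t, m, n}): φ is false.
  w (successors {w, y, z, t, m}): φ is false.
  x (successors {u, v, w, x, y, t}): φ is false.
  y (successors {u, t, m}): φ is false.
  z (successors {v, t, m}): φ is false.
  t (successors {w, z, m, n}): φ is false.
  m (successors {v, y, z, t, m, n}): φ is false.
  n (successors {u, w, x, y, m}): φ is false.
For instance, at y:
  At y: [][](s | q) requires [](s | q) at every successor {u, t, m}.
    [](s | q) fails at u, so [][](s | q) is false at y.
      At u: [](s | q) requires s | q at every successor {v, w, x, z, t, n}.
        s | q fails at z, so [](s | q) is false at u.
Satisfying worlds: none.

0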